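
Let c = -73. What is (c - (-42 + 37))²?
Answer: 4624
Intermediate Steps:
(c - (-42 + 37))² = (-73 - (-42 + 37))² = (-73 - 1*(-5))² = (-73 + 5)² = (-68)² = 4624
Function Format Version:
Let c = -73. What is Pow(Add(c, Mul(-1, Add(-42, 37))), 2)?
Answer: 4624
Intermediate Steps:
Pow(Add(c, Mul(-1, Add(-42, 37))), 2) = Pow(Add(-73, Mul(-1, Add(-42, 37))), 2) = Pow(Add(-73, Mul(-1, -5)), 2) = Pow(Add(-73, 5), 2) = Pow(-68, 2) = 4624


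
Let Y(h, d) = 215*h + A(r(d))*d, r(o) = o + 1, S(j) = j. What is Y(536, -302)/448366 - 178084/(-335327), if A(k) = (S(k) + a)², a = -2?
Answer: -4589446570881/75174612841 ≈ -61.050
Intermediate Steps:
r(o) = 1 + o
A(k) = (-2 + k)² (A(k) = (k - 2)² = (-2 + k)²)
Y(h, d) = 215*h + d*(-1 + d)² (Y(h, d) = 215*h + (-2 + (1 + d))²*d = 215*h + (-1 + d)²*d = 215*h + d*(-1 + d)²)
Y(536, -302)/448366 - 178084/(-335327) = (215*536 - 302*(-1 - 302)²)/448366 - 178084/(-335327) = (115240 - 302*(-303)²)*(1/448366) - 178084*(-1/335327) = (115240 - 302*91809)*(1/448366) + 178084/335327 = (115240 - 27726318)*(1/448366) + 178084/335327 = -27611078*1/448366 + 178084/335327 = -13805539/224183 + 178084/335327 = -4589446570881/75174612841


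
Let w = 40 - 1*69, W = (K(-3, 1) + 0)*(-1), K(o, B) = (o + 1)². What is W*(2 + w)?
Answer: 108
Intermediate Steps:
K(o, B) = (1 + o)²
W = -4 (W = ((1 - 3)² + 0)*(-1) = ((-2)² + 0)*(-1) = (4 + 0)*(-1) = 4*(-1) = -4)
w = -29 (w = 40 - 69 = -29)
W*(2 + w) = -4*(2 - 29) = -4*(-27) = 108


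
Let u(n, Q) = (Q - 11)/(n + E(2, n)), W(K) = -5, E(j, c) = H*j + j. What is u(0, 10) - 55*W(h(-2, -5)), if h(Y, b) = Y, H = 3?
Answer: 2199/8 ≈ 274.88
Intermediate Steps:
E(j, c) = 4*j (E(j, c) = 3*j + j = 4*j)
u(n, Q) = (-11 + Q)/(8 + n) (u(n, Q) = (Q - 11)/(n + 4*2) = (-11 + Q)/(n + 8) = (-11 + Q)/(8 + n))
u(0, 10) - 55*W(h(-2, -5)) = (-11 + 10)/(8 + 0) - 55*(-5) = -1/8 + 275 = 2199/8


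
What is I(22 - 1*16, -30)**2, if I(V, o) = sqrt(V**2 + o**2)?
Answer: 936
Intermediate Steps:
I(22 - 1*16, -30)**2 = (sqrt((22 - 1*16)**2 + (-30)**2))**2 = (sqrt((22 - 16)**2 + 900))**2 = (sqrt(6**2 + 900))**2 = (sqrt(36 + 900))**2 = (sqrt(936))**2 = (6*sqrt(26))**2 = 936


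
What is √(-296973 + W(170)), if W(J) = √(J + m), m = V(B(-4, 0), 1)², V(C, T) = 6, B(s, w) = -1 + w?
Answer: √(-296973 + √206) ≈ 544.94*I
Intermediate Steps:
m = 36 (m = 6² = 36)
W(J) = √(36 + J) (W(J) = √(J + 36) = √(36 + J))
√(-296973 + W(170)) = √(-296973 + √(36 + 170)) = √(-296973 + √206)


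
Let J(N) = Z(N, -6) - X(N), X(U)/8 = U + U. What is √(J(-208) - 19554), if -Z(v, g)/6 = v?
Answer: I*√14978 ≈ 122.38*I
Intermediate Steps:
Z(v, g) = -6*v
X(U) = 16*U (X(U) = 8*(U + U) = 8*(2*U) = 16*U)
J(N) = -22*N (J(N) = -6*N - 16*N = -22*N)
√(J(-208) - 19554) = √(-22*(-208) - 19554) = √(4576 - 19554) = √(-14978) = I*√14978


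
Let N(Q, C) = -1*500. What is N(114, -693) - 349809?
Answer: -350309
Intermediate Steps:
N(Q, C) = -500
N(114, -693) - 349809 = -500 - 349809 = -350309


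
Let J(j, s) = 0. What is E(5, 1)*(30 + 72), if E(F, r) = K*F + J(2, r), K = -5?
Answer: -2550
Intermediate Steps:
E(F, r) = -5*F (E(F, r) = -5*F + 0 = -5*F)
E(5, 1)*(30 + 72) = (-5*5)*(30 + 72) = -25*102 = -2550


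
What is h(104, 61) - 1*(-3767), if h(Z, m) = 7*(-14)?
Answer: 3669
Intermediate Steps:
h(Z, m) = -98
h(104, 61) - 1*(-3767) = -98 - 1*(-3767) = -98 + 3767 = 3669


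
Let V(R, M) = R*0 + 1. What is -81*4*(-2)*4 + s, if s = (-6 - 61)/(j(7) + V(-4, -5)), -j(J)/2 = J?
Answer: 33763/13 ≈ 2597.2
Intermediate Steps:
V(R, M) = 1 (V(R, M) = 0 + 1 = 1)
j(J) = -2*J
s = 67/13 (s = (-6 - 61)/(-2*7 + 1) = -67/(-14 + 1) = -67/(-13) = -67*(-1/13) = 67/13 ≈ 5.1538)
-81*4*(-2)*4 + s = -81*4*(-2)*4 + 67/13 = -(-648)*4 + 67/13 = -81*(-32) + 67/13 = 2592 + 67/13 = 33763/13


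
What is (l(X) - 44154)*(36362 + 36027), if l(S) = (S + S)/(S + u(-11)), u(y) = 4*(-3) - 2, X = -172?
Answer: -297240092350/93 ≈ -3.1961e+9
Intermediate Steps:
u(y) = -14 (u(y) = -12 - 2 = -14)
l(S) = 2*S/(-14 + S) (l(S) = (S + S)/(S - 14) = (2*S)/(-14 + S) = 2*S/(-14 + S))
(l(X) - 44154)*(36362 + 36027) = (2*(-172)/(-14 - 172) - 44154)*(36362 + 36027) = (2*(-172)/(-186) - 44154)*72389 = (2*(-172)*(-1/186) - 44154)*72389 = (172/93 - 44154)*72389 = -4106150/93*72389 = -297240092350/93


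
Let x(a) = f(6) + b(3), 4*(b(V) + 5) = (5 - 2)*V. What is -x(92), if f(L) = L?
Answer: -13/4 ≈ -3.2500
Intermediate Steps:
b(V) = -5 + 3*V/4 (b(V) = -5 + ((5 - 2)*V)/4 = -5 + (3*V)/4 = -5 + 3*V/4)
x(a) = 13/4 (x(a) = 6 + (-5 + (¾)*3) = 6 + (-5 + 9/4) = 6 - 11/4 = 13/4)
-x(92) = -1*13/4 = -13/4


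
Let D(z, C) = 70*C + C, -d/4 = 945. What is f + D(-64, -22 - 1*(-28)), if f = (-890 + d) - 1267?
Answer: -5511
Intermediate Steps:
d = -3780 (d = -4*945 = -3780)
f = -5937 (f = (-890 - 3780) - 1267 = -4670 - 1267 = -5937)
D(z, C) = 71*C
f + D(-64, -22 - 1*(-28)) = -5937 + 71*(-22 - 1*(-28)) = -5937 + 71*(-22 + 28) = -5937 + 71*6 = -5937 + 426 = -5511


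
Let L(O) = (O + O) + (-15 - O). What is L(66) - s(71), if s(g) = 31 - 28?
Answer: 48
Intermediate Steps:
L(O) = -15 + O (L(O) = 2*O + (-15 - O) = -15 + O)
s(g) = 3
L(66) - s(71) = (-15 + 66) - 1*3 = 51 - 3 = 48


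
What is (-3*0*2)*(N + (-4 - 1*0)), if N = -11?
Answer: 0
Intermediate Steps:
(-3*0*2)*(N + (-4 - 1*0)) = (-3*0*2)*(-11 + (-4 - 1*0)) = (0*2)*(-11 + (-4 + 0)) = 0*(-11 - 4) = 0*(-15) = 0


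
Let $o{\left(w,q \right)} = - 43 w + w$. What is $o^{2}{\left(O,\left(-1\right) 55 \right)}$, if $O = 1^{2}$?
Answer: $1764$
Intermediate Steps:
$O = 1$
$o{\left(w,q \right)} = - 42 w$
$o^{2}{\left(O,\left(-1\right) 55 \right)} = \left(\left(-42\right) 1\right)^{2} = \left(-42\right)^{2} = 1764$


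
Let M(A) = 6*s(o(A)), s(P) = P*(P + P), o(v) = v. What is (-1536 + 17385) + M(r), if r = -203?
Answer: 510357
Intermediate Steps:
s(P) = 2*P**2 (s(P) = P*(2*P) = 2*P**2)
M(A) = 12*A**2 (M(A) = 6*(2*A**2) = 12*A**2)
(-1536 + 17385) + M(r) = (-1536 + 17385) + 12*(-203)**2 = 15849 + 12*41209 = 15849 + 494508 = 510357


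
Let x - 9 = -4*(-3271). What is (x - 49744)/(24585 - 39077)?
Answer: 36651/14492 ≈ 2.5290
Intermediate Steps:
x = 13093 (x = 9 - 4*(-3271) = 9 + 13084 = 13093)
(x - 49744)/(24585 - 39077) = (13093 - 49744)/(24585 - 39077) = -36651/(-14492) = -36651*(-1/14492) = 36651/14492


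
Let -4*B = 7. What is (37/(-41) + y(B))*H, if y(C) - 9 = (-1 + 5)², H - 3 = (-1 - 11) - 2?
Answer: -10868/41 ≈ -265.07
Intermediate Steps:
B = -7/4 (B = -¼*7 = -7/4 ≈ -1.7500)
H = -11 (H = 3 + ((-1 - 11) - 2) = 3 + (-12 - 2) = 3 - 14 = -11)
y(C) = 25 (y(C) = 9 + (-1 + 5)² = 9 + 4² = 9 + 16 = 25)
(37/(-41) + y(B))*H = (37/(-41) + 25)*(-11) = (37*(-1/41) + 25)*(-11) = (-37/41 + 25)*(-11) = (988/41)*(-11) = -10868/41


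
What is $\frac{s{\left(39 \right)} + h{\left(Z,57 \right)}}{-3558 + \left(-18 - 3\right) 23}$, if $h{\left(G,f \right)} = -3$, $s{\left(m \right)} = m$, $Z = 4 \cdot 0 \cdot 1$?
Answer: $- \frac{4}{449} \approx -0.0089087$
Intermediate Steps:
$Z = 0$ ($Z = 0 \cdot 1 = 0$)
$\frac{s{\left(39 \right)} + h{\left(Z,57 \right)}}{-3558 + \left(-18 - 3\right) 23} = \frac{39 - 3}{-3558 + \left(-18 - 3\right) 23} = \frac{36}{-3558 - 483} = \frac{36}{-4041} = 36 \left(- \frac{1}{4041}\right) = - \frac{4}{449}$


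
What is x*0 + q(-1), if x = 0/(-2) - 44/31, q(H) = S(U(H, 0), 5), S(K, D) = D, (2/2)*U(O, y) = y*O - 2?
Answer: 5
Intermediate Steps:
U(O, y) = -2 + O*y (U(O, y) = y*O - 2 = O*y - 2 = -2 + O*y)
q(H) = 5
x = -44/31 (x = 0*(-½) - 44*1/31 = 0 - 44/31 = -44/31 ≈ -1.4194)
x*0 + q(-1) = -44/31*0 + 5 = 0 + 5 = 5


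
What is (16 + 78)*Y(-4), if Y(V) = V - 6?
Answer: -940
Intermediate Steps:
Y(V) = -6 + V
(16 + 78)*Y(-4) = (16 + 78)*(-6 - 4) = 94*(-10) = -940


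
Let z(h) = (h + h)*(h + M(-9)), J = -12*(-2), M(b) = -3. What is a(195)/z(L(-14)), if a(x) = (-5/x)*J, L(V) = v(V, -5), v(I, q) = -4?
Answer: -1/91 ≈ -0.010989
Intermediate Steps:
L(V) = -4
J = 24
a(x) = -120/x (a(x) = -5/x*24 = -120/x)
z(h) = 2*h*(-3 + h) (z(h) = (h + h)*(h - 3) = (2*h)*(-3 + h) = 2*h*(-3 + h))
a(195)/z(L(-14)) = (-120/195)/((2*(-4)*(-3 - 4))) = (-120*1/195)/((2*(-4)*(-7))) = -8/13/56 = -8/13*1/56 = -1/91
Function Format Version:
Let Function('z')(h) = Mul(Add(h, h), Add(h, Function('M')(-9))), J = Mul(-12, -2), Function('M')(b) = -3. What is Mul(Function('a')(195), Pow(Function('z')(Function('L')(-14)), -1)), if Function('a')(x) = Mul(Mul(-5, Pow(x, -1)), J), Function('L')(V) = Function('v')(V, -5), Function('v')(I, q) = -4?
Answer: Rational(-1, 91) ≈ -0.010989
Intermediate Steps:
Function('L')(V) = -4
J = 24
Function('a')(x) = Mul(-120, Pow(x, -1)) (Function('a')(x) = Mul(Mul(-5, Pow(x, -1)), 24) = Mul(-120, Pow(x, -1)))
Function('z')(h) = Mul(2, h, Add(-3, h)) (Function('z')(h) = Mul(Add(h, h), Add(h, -3)) = Mul(Mul(2, h), Add(-3, h)) = Mul(2, h, Add(-3, h)))
Mul(Function('a')(195), Pow(Function('z')(Function('L')(-14)), -1)) = Mul(Mul(-120, Pow(195, -1)), Pow(Mul(2, -4, Add(-3, -4)), -1)) = Mul(Mul(-120, Rational(1, 195)), Pow(Mul(2, -4, -7), -1)) = Mul(Rational(-8, 13), Pow(56, -1)) = Mul(Rational(-8, 13), Rational(1, 56)) = Rational(-1, 91)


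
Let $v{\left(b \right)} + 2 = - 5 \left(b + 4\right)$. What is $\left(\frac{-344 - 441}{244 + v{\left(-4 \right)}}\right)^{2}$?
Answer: $\frac{616225}{58564} \approx 10.522$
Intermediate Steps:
$v{\left(b \right)} = -22 - 5 b$ ($v{\left(b \right)} = -2 - 5 \left(b + 4\right) = -2 - 5 \left(4 + b\right) = -2 - \left(20 + 5 b\right) = -22 - 5 b$)
$\left(\frac{-344 - 441}{244 + v{\left(-4 \right)}}\right)^{2} = \left(\frac{-344 - 441}{244 - 2}\right)^{2} = \left(- \frac{785}{244 + \left(-22 + 20\right)}\right)^{2} = \left(- \frac{785}{244 - 2}\right)^{2} = \left(- \frac{785}{242}\right)^{2} = \frac{616225}{58564}$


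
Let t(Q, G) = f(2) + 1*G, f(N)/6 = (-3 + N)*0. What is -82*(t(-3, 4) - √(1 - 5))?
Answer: -328 + 164*I ≈ -328.0 + 164.0*I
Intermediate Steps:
f(N) = 0 (f(N) = 6*((-3 + N)*0) = 6*0 = 0)
t(Q, G) = G (t(Q, G) = 0 + 1*G = 0 + G = G)
-82*(t(-3, 4) - √(1 - 5)) = -82*(4 - √(1 - 5)) = -82*(4 - √(-4)) = -82*(4 - 2*I) = -328 + 164*I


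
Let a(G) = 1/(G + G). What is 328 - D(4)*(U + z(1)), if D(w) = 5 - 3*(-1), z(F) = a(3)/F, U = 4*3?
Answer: 692/3 ≈ 230.67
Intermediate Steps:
a(G) = 1/(2*G)
U = 12
z(F) = 1/(6*F) (z(F) = ((½)/3)/F = ((½)*(⅓))/F = 1/(6*F))
D(w) = 8 (D(w) = 5 + 3 = 8)
328 - D(4)*(U + z(1)) = 328 - 8*(12 + (⅙)/1) = 328 - 8*(12 + (⅙)*1) = 328 - 8*(12 + ⅙) = 328 - 8*73/6 = 328 - 1*292/3 = 328 - 292/3 = 692/3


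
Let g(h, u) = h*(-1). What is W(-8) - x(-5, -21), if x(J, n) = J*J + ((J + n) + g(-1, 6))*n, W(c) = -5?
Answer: -555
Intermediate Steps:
g(h, u) = -h
x(J, n) = J**2 + n*(1 + J + n) (x(J, n) = J*J + ((J + n) - 1*(-1))*n = J**2 + ((J + n) + 1)*n = J**2 + (1 + J + n)*n = J**2 + n*(1 + J + n))
W(-8) - x(-5, -21) = -5 - (-21 + (-5)**2 + (-21)**2 - 5*(-21)) = -5 - (-21 + 25 + 441 + 105) = -5 - 1*550 = -5 - 550 = -555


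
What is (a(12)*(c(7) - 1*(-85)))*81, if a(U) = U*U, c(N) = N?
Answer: 1073088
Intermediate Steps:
a(U) = U²
(a(12)*(c(7) - 1*(-85)))*81 = (12²*(7 - 1*(-85)))*81 = (144*(7 + 85))*81 = (144*92)*81 = 13248*81 = 1073088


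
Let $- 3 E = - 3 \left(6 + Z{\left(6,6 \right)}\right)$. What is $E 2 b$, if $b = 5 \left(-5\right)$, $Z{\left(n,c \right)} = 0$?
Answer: $-300$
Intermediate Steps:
$b = -25$
$E = 6$ ($E = - \frac{\left(-3\right) \left(6 + 0\right)}{3} = - \frac{\left(-3\right) 6}{3} = \left(- \frac{1}{3}\right) \left(-18\right) = 6$)
$E 2 b = 6 \cdot 2 \left(-25\right) = 12 \left(-25\right) = -300$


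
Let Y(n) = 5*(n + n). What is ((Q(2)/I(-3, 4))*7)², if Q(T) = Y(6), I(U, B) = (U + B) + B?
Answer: 7056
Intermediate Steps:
I(U, B) = U + 2*B (I(U, B) = (B + U) + B = U + 2*B)
Y(n) = 10*n (Y(n) = 5*(2*n) = 10*n)
Q(T) = 60 (Q(T) = 10*6 = 60)
((Q(2)/I(-3, 4))*7)² = ((60/(-3 + 2*4))*7)² = ((60/(-3 + 8))*7)² = ((60/5)*7)² = ((60*(⅕))*7)² = (12*7)² = 84² = 7056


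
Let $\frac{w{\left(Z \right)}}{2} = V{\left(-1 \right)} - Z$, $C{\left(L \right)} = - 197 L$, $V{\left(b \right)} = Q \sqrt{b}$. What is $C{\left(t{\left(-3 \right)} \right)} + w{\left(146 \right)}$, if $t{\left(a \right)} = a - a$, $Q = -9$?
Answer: $-292 - 18 i \approx -292.0 - 18.0 i$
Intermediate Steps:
$t{\left(a \right)} = 0$
$V{\left(b \right)} = - 9 \sqrt{b}$
$w{\left(Z \right)} = - 18 i - 2 Z$ ($w{\left(Z \right)} = 2 \left(- 9 \sqrt{-1} - Z\right) = 2 \left(- 9 i - Z\right) = 2 \left(- Z - 9 i\right) = - 18 i - 2 Z$)
$C{\left(t{\left(-3 \right)} \right)} + w{\left(146 \right)} = \left(-197\right) 0 - \left(292 + 18 i\right) = 0 - \left(292 + 18 i\right) = -292 - 18 i$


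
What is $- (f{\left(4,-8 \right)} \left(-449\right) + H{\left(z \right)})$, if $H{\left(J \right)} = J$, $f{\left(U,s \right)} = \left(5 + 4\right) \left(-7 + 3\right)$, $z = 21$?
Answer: $-16185$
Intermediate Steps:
$f{\left(U,s \right)} = -36$ ($f{\left(U,s \right)} = 9 \left(-4\right) = -36$)
$- (f{\left(4,-8 \right)} \left(-449\right) + H{\left(z \right)}) = - (\left(-36\right) \left(-449\right) + 21) = - (16164 + 21) = \left(-1\right) 16185 = -16185$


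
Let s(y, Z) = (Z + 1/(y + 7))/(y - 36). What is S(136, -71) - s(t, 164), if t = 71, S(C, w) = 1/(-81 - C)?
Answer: -396973/84630 ≈ -4.6907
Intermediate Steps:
s(y, Z) = (Z + 1/(7 + y))/(-36 + y)
S(136, -71) - s(t, 164) = -1/(81 + 136) - (1 + 7*164 + 164*71)/(-252 + 71² - 29*71) = -1/217 - (1 + 1148 + 11644)/(-252 + 5041 - 2059) = -1*1/217 - 12793/2730 = -1/217 - 12793/2730 = -396973/84630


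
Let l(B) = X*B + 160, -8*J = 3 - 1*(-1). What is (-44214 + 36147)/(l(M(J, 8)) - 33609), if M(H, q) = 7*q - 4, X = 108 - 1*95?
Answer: 8067/32773 ≈ 0.24615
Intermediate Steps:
X = 13 (X = 108 - 95 = 13)
J = -½ (J = -(3 - 1*(-1))/8 = -(3 + 1)/8 = -⅛*4 = -½ ≈ -0.50000)
M(H, q) = -4 + 7*q
l(B) = 160 + 13*B (l(B) = 13*B + 160 = 160 + 13*B)
(-44214 + 36147)/(l(M(J, 8)) - 33609) = (-44214 + 36147)/((160 + 13*(-4 + 7*8)) - 33609) = -8067/((160 + 13*(-4 + 56)) - 33609) = -8067/((160 + 13*52) - 33609) = -8067/((160 + 676) - 33609) = -8067/(836 - 33609) = -8067/(-32773) = -8067*(-1/32773) = 8067/32773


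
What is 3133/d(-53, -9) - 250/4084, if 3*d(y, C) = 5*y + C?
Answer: -4806752/139877 ≈ -34.364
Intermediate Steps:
d(y, C) = C/3 + 5*y/3 (d(y, C) = (5*y + C)/3 = (C + 5*y)/3 = C/3 + 5*y/3)
3133/d(-53, -9) - 250/4084 = 3133/((⅓)*(-9) + (5/3)*(-53)) - 250/4084 = 3133/(-3 - 265/3) - 250*1/4084 = 3133/(-274/3) - 125/2042 = 3133*(-3/274) - 125/2042 = -9399/274 - 125/2042 = -4806752/139877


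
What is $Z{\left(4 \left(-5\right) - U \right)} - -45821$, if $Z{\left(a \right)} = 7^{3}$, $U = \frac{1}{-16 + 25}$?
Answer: $46164$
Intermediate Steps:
$U = \frac{1}{9} \approx 0.11111$
$Z{\left(a \right)} = 343$
$Z{\left(4 \left(-5\right) - U \right)} - -45821 = 343 - -45821 = 343 + 45821 = 46164$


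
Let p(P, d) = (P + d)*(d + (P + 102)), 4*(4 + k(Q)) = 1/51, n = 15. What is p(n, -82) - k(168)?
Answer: -477565/204 ≈ -2341.0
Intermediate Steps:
k(Q) = -815/204 (k(Q) = -4 + (1/4)/51 = -4 + (1/4)*(1/51) = -4 + 1/204 = -815/204)
p(P, d) = (P + d)*(102 + P + d) (p(P, d) = (P + d)*(d + (102 + P)) = (P + d)*(102 + P + d))
p(n, -82) - k(168) = (15**2 + (-82)**2 + 102*15 + 102*(-82) + 2*15*(-82)) - 1*(-815/204) = (225 + 6724 + 1530 - 8364 - 2460) + 815/204 = -2345 + 815/204 = -477565/204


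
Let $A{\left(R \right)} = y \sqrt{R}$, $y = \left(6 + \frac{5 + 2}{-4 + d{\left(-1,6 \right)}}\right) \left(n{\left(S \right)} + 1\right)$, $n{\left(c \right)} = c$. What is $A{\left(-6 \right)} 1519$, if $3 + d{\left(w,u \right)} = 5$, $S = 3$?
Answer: $15190 i \sqrt{6} \approx 37208.0 i$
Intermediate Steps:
$d{\left(w,u \right)} = 2$ ($d{\left(w,u \right)} = -3 + 5 = 2$)
$y = 10$ ($y = \left(6 + \frac{5 + 2}{-4 + 2}\right) \left(3 + 1\right) = \left(6 + \frac{7}{-2}\right) 4 = \left(6 + 7 \left(- \frac{1}{2}\right)\right) 4 = \left(6 - \frac{7}{2}\right) 4 = \frac{5}{2} \cdot 4 = 10$)
$A{\left(R \right)} = 10 \sqrt{R}$
$A{\left(-6 \right)} 1519 = 10 \sqrt{-6} \cdot 1519 = 10 i \sqrt{6} \cdot 1519 = 15190 i \sqrt{6}$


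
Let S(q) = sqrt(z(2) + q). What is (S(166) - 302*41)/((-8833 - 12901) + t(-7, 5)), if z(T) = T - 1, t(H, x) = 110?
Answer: 6191/10812 - sqrt(167)/21624 ≈ 0.57201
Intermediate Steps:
z(T) = -1 + T
S(q) = sqrt(1 + q) (S(q) = sqrt((-1 + 2) + q) = sqrt(1 + q))
(S(166) - 302*41)/((-8833 - 12901) + t(-7, 5)) = (sqrt(1 + 166) - 302*41)/((-8833 - 12901) + 110) = (sqrt(167) - 12382)/(-21734 + 110) = (-12382 + sqrt(167))/(-21624) = (-12382 + sqrt(167))*(-1/21624) = 6191/10812 - sqrt(167)/21624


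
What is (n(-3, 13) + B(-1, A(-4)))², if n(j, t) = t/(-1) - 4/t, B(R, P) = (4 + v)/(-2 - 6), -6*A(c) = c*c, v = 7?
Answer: 2331729/10816 ≈ 215.58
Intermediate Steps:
A(c) = -c²/6 (A(c) = -c*c/6 = -c²/6)
B(R, P) = -11/8 (B(R, P) = (4 + 7)/(-2 - 6) = 11/(-8) = 11*(-⅛) = -11/8)
n(j, t) = -t - 4/t (n(j, t) = t*(-1) - 4/t = -t - 4/t)
(n(-3, 13) + B(-1, A(-4)))² = ((-1*13 - 4/13) - 11/8)² = ((-13 - 4*1/13) - 11/8)² = ((-13 - 4/13) - 11/8)² = (-173/13 - 11/8)² = (-1527/104)² = 2331729/10816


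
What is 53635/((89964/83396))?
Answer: 65778595/1323 ≈ 49719.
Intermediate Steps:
53635/((89964/83396)) = 53635/((89964*(1/83396))) = 53635/(22491/20849) = 53635*(20849/22491) = 65778595/1323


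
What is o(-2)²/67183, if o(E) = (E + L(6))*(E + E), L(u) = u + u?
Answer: 1600/67183 ≈ 0.023816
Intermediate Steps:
L(u) = 2*u
o(E) = 2*E*(12 + E) (o(E) = (E + 2*6)*(E + E) = (E + 12)*(2*E) = (12 + E)*(2*E) = 2*E*(12 + E))
o(-2)²/67183 = (2*(-2)*(12 - 2))²/67183 = (2*(-2)*10)²*(1/67183) = (-40)²*(1/67183) = 1600*(1/67183) = 1600/67183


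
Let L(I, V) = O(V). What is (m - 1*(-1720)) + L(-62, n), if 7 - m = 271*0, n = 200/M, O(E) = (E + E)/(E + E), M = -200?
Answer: 1728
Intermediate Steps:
O(E) = 1 (O(E) = (2*E)/((2*E)) = (2*E)*(1/(2*E)) = 1)
n = -1 (n = 200/(-200) = 200*(-1/200) = -1)
L(I, V) = 1
m = 7 (m = 7 - 271*0 = 7 - 1*0 = 7 + 0 = 7)
(m - 1*(-1720)) + L(-62, n) = (7 - 1*(-1720)) + 1 = (7 + 1720) + 1 = 1727 + 1 = 1728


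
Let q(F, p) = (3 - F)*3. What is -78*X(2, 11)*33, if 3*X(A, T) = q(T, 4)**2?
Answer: -494208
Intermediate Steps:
q(F, p) = 9 - 3*F
X(A, T) = (9 - 3*T)**2/3
-78*X(2, 11)*33 = -234*(-3 + 11)**2*33 = -234*8**2*33 = -234*64*33 = -78*192*33 = -14976*33 = -494208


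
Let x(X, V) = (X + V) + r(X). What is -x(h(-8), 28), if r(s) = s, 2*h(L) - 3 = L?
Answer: -23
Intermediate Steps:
h(L) = 3/2 + L/2
x(X, V) = V + 2*X (x(X, V) = (X + V) + X = (V + X) + X = V + 2*X)
-x(h(-8), 28) = -(28 + 2*(3/2 + (1/2)*(-8))) = -(28 + 2*(3/2 - 4)) = -(28 + 2*(-5/2)) = -(28 - 5) = -1*23 = -23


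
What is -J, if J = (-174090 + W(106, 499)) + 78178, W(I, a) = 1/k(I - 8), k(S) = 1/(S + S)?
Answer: 95716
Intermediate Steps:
k(S) = 1/(2*S)
W(I, a) = -16 + 2*I (W(I, a) = 1/(1/(2*(I - 8))) = 1/(1/(2*(-8 + I))) = -16 + 2*I)
J = -95716 (J = (-174090 + (-16 + 2*106)) + 78178 = (-174090 + (-16 + 212)) + 78178 = (-174090 + 196) + 78178 = -173894 + 78178 = -95716)
-J = -1*(-95716) = 95716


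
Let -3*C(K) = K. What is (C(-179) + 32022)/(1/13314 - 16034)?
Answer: -85427062/42695335 ≈ -2.0009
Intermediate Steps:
C(K) = -K/3
(C(-179) + 32022)/(1/13314 - 16034) = (-⅓*(-179) + 32022)/(1/13314 - 16034) = (179/3 + 32022)/(1/13314 - 16034) = 96245/(3*(-213476675/13314)) = (96245/3)*(-13314/213476675) = -85427062/42695335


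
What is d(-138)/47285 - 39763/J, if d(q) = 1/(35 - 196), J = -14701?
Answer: 302711131554/111917022385 ≈ 2.7048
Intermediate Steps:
d(q) = -1/161 (d(q) = 1/(-161) = -1/161)
d(-138)/47285 - 39763/J = -1/161/47285 - 39763/(-14701) = -1/161*1/47285 - 39763*(-1/14701) = -1/7612885 + 39763/14701 = 302711131554/111917022385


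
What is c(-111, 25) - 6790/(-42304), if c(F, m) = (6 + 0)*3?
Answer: 384131/21152 ≈ 18.160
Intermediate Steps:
c(F, m) = 18 (c(F, m) = 6*3 = 18)
c(-111, 25) - 6790/(-42304) = 18 - 6790/(-42304) = 18 - 6790*(-1/42304) = 18 + 3395/21152 = 384131/21152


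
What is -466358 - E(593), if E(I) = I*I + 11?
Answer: -818018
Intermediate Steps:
E(I) = 11 + I² (E(I) = I² + 11 = 11 + I²)
-466358 - E(593) = -466358 - (11 + 593²) = -466358 - (11 + 351649) = -466358 - 1*351660 = -466358 - 351660 = -818018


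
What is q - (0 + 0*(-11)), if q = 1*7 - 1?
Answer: 6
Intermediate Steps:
q = 6 (q = 7 - 1 = 6)
q - (0 + 0*(-11)) = 6 - (0 + 0*(-11)) = 6 - (0 + 0) = 6 - 1*0 = 6 + 0 = 6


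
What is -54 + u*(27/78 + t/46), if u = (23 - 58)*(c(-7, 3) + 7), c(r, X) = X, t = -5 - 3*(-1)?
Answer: -47821/299 ≈ -159.94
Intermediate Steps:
t = -2 (t = -5 + 3 = -2)
u = -350 (u = (23 - 58)*(3 + 7) = -35*10 = -350)
-54 + u*(27/78 + t/46) = -54 - 350*(27/78 - 2/46) = -54 - 350*(27*(1/78) - 2*1/46) = -54 - 350*(9/26 - 1/23) = -54 - 350*181/598 = -54 - 31675/299 = -47821/299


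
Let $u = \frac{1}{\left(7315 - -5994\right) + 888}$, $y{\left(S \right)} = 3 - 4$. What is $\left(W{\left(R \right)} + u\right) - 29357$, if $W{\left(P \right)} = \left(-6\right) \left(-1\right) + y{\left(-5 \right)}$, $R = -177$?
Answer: $- \frac{416710343}{14197} \approx -29352.0$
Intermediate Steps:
$y{\left(S \right)} = -1$ ($y{\left(S \right)} = 3 - 4 = -1$)
$W{\left(P \right)} = 5$ ($W{\left(P \right)} = \left(-6\right) \left(-1\right) - 1 = 6 - 1 = 5$)
$u = \frac{1}{14197}$ ($u = \frac{1}{\left(7315 + 5994\right) + 888} = \frac{1}{13309 + 888} = \frac{1}{14197} \approx 7.0437 \cdot 10^{-5}$)
$\left(W{\left(R \right)} + u\right) - 29357 = \left(5 + \frac{1}{14197}\right) - 29357 = \frac{70986}{14197} - 29357 = - \frac{416710343}{14197}$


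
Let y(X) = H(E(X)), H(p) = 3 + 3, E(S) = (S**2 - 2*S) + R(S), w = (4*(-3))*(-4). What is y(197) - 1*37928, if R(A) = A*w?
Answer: -37922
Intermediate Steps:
w = 48 (w = -12*(-4) = 48)
R(A) = 48*A (R(A) = A*48 = 48*A)
E(S) = S**2 + 46*S (E(S) = (S**2 - 2*S) + 48*S = S**2 + 46*S)
H(p) = 6
y(X) = 6
y(197) - 1*37928 = 6 - 1*37928 = 6 - 37928 = -37922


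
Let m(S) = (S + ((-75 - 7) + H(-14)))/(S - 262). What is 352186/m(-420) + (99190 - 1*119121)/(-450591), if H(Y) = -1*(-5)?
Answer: 108227846099239/223943727 ≈ 4.8328e+5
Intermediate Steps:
H(Y) = 5
m(S) = (-77 + S)/(-262 + S) (m(S) = (S + ((-75 - 7) + 5))/(S - 262) = (S + (-82 + 5))/(-262 + S) = (S - 77)/(-262 + S) = (-77 + S)/(-262 + S))
352186/m(-420) + (99190 - 1*119121)/(-450591) = 352186/(((-77 - 420)/(-262 - 420))) + (99190 - 1*119121)/(-450591) = 352186/((-497/(-682))) + (99190 - 119121)*(-1/450591) = 352186/((-1/682*(-497))) - 19931*(-1/450591) = 352186/(497/682) + 19931/450591 = 352186*(682/497) + 19931/450591 = 240190852/497 + 19931/450591 = 108227846099239/223943727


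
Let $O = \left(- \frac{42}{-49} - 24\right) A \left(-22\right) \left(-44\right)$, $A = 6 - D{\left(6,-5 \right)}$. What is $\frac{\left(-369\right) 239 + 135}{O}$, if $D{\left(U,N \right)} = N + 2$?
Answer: $\frac{8561}{19602} \approx 0.43674$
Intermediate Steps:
$D{\left(U,N \right)} = 2 + N$
$A = 9$ ($A = 6 - \left(2 - 5\right) = 6 - -3 = 6 + 3 = 9$)
$O = - \frac{1411344}{7}$ ($O = \left(- \frac{42}{-49} - 24\right) 9 \left(-22\right) \left(-44\right) = \left(\left(-42\right) \left(- \frac{1}{49}\right) - 24\right) \left(-198\right) \left(-44\right) = \left(\frac{6}{7} - 24\right) \left(-198\right) \left(-44\right) = \left(- \frac{162}{7}\right) \left(-198\right) \left(-44\right) = \frac{32076}{7} \left(-44\right) = - \frac{1411344}{7} \approx -2.0162 \cdot 10^{5}$)
$\frac{\left(-369\right) 239 + 135}{O} = \frac{\left(-369\right) 239 + 135}{- \frac{1411344}{7}} = \left(-88191 + 135\right) \left(- \frac{7}{1411344}\right) = \left(-88056\right) \left(- \frac{7}{1411344}\right) = \frac{8561}{19602}$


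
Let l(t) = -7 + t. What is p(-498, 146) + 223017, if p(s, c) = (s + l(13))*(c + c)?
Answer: 79353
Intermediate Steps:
p(s, c) = 2*c*(6 + s) (p(s, c) = (s + (-7 + 13))*(c + c) = (s + 6)*(2*c) = (6 + s)*(2*c) = 2*c*(6 + s))
p(-498, 146) + 223017 = 2*146*(6 - 498) + 223017 = 2*146*(-492) + 223017 = -143664 + 223017 = 79353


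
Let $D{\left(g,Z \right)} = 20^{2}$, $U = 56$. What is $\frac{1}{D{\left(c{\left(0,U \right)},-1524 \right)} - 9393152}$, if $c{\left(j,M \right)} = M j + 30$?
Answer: $- \frac{1}{9392752} \approx -1.0647 \cdot 10^{-7}$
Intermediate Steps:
$c{\left(j,M \right)} = 30 + M j$
$D{\left(g,Z \right)} = 400$
$\frac{1}{D{\left(c{\left(0,U \right)},-1524 \right)} - 9393152} = \frac{1}{400 - 9393152} = \frac{1}{-9392752} = - \frac{1}{9392752}$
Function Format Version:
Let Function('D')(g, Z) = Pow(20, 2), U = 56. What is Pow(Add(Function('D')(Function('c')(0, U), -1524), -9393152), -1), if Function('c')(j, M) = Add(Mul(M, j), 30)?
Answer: Rational(-1, 9392752) ≈ -1.0647e-7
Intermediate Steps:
Function('c')(j, M) = Add(30, Mul(M, j))
Function('D')(g, Z) = 400
Pow(Add(Function('D')(Function('c')(0, U), -1524), -9393152), -1) = Pow(Add(400, -9393152), -1) = Pow(-9392752, -1) = Rational(-1, 9392752)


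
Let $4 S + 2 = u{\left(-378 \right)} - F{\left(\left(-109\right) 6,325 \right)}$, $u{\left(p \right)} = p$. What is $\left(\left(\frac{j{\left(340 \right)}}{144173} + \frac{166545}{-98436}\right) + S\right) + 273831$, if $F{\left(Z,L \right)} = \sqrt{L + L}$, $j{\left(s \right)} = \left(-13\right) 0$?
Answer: $\frac{8981770117}{32812} - \frac{5 \sqrt{26}}{4} \approx 2.7373 \cdot 10^{5}$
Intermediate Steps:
$j{\left(s \right)} = 0$
$F{\left(Z,L \right)} = \sqrt{2} \sqrt{L}$ ($F{\left(Z,L \right)} = \sqrt{2 L} = \sqrt{2} \sqrt{L}$)
$S = -95 - \frac{5 \sqrt{26}}{4}$ ($S = - \frac{1}{2} + \frac{-378 - \sqrt{2} \sqrt{325}}{4} = - \frac{1}{2} + \frac{-378 - \sqrt{2} \cdot 5 \sqrt{13}}{4} = - \frac{1}{2} + \frac{-378 - 5 \sqrt{26}}{4} = - \frac{1}{2} - \left(\frac{189}{2} + \frac{5 \sqrt{26}}{4}\right) = -95 - \frac{5 \sqrt{26}}{4} \approx -101.37$)
$\left(\left(\frac{j{\left(340 \right)}}{144173} + \frac{166545}{-98436}\right) + S\right) + 273831 = \left(\left(\frac{0}{144173} + \frac{166545}{-98436}\right) - \left(95 + \frac{5 \sqrt{26}}{4}\right)\right) + 273831 = \left(\left(0 \cdot \frac{1}{144173} + 166545 \left(- \frac{1}{98436}\right)\right) - \left(95 + \frac{5 \sqrt{26}}{4}\right)\right) + 273831 = \left(\left(0 - \frac{55515}{32812}\right) - \left(95 + \frac{5 \sqrt{26}}{4}\right)\right) + 273831 = \left(- \frac{55515}{32812} - \left(95 + \frac{5 \sqrt{26}}{4}\right)\right) + 273831 = \left(- \frac{3172655}{32812} - \frac{5 \sqrt{26}}{4}\right) + 273831 = \frac{8981770117}{32812} - \frac{5 \sqrt{26}}{4}$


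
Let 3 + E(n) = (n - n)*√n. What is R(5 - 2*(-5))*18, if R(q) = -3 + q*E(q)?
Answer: -864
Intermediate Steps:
E(n) = -3 (E(n) = -3 + (n - n)*√n = -3 + 0*√n = -3 + 0 = -3)
R(q) = -3 - 3*q (R(q) = -3 + q*(-3) = -3 - 3*q)
R(5 - 2*(-5))*18 = (-3 - 3*(5 - 2*(-5)))*18 = (-3 - 3*(5 + 10))*18 = (-3 - 3*15)*18 = (-3 - 45)*18 = -48*18 = -864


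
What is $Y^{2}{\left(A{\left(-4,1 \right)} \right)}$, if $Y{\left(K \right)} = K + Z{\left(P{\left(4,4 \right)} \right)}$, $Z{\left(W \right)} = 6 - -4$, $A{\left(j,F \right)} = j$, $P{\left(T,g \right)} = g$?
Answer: $36$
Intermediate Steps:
$Z{\left(W \right)} = 10$ ($Z{\left(W \right)} = 6 + 4 = 10$)
$Y{\left(K \right)} = 10 + K$ ($Y{\left(K \right)} = K + 10 = 10 + K$)
$Y^{2}{\left(A{\left(-4,1 \right)} \right)} = \left(10 - 4\right)^{2} = 6^{2} = 36$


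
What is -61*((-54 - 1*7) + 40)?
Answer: 1281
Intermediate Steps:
-61*((-54 - 1*7) + 40) = -61*((-54 - 7) + 40) = -61*(-61 + 40) = -61*(-21) = 1281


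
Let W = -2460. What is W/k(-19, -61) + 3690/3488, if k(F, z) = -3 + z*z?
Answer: 1284735/3242096 ≈ 0.39627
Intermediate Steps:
k(F, z) = -3 + z**2
W/k(-19, -61) + 3690/3488 = -2460/(-3 + (-61)**2) + 3690/3488 = -2460/(-3 + 3721) + 3690*(1/3488) = -2460/3718 + 1845/1744 = -2460*1/3718 + 1845/1744 = -1230/1859 + 1845/1744 = 1284735/3242096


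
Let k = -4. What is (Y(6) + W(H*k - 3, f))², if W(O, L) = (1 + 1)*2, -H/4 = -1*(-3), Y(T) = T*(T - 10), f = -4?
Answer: 400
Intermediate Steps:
Y(T) = T*(-10 + T)
H = -12 (H = -(-4)*(-3) = -4*3 = -12)
W(O, L) = 4 (W(O, L) = 2*2 = 4)
(Y(6) + W(H*k - 3, f))² = (6*(-10 + 6) + 4)² = (6*(-4) + 4)² = (-24 + 4)² = (-20)² = 400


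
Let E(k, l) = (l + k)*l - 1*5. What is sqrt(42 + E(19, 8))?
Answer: sqrt(253) ≈ 15.906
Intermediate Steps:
E(k, l) = -5 + l*(k + l) (E(k, l) = (k + l)*l - 5 = l*(k + l) - 5 = -5 + l*(k + l))
sqrt(42 + E(19, 8)) = sqrt(42 + (-5 + 8**2 + 19*8)) = sqrt(42 + (-5 + 64 + 152)) = sqrt(42 + 211) = sqrt(253)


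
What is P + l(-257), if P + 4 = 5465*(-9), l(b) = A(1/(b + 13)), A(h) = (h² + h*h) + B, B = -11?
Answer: -1464585599/29768 ≈ -49200.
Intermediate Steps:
A(h) = -11 + 2*h² (A(h) = (h² + h*h) - 11 = (h² + h²) - 11 = 2*h² - 11 = -11 + 2*h²)
l(b) = -11 + 2/(13 + b)² (l(b) = -11 + 2*(1/(b + 13))² = -11 + 2*(1/(13 + b))² = -11 + 2/(13 + b)²)
P = -49189 (P = -4 + 5465*(-9) = -4 - 49185 = -49189)
P + l(-257) = -49189 + (-11 + 2/(13 - 257)²) = -49189 + (-11 + 2/(-244)²) = -49189 + (-11 + 2*(1/59536)) = -49189 + (-11 + 1/29768) = -49189 - 327447/29768 = -1464585599/29768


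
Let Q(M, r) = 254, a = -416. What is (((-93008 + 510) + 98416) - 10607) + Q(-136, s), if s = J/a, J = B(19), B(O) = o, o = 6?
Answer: -4435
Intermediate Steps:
B(O) = 6
J = 6
s = -3/208 (s = 6/(-416) = 6*(-1/416) = -3/208 ≈ -0.014423)
(((-93008 + 510) + 98416) - 10607) + Q(-136, s) = (((-93008 + 510) + 98416) - 10607) + 254 = ((-92498 + 98416) - 10607) + 254 = (5918 - 10607) + 254 = -4689 + 254 = -4435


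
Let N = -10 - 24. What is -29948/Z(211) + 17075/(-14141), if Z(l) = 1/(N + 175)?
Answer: -59712765263/14141 ≈ -4.2227e+6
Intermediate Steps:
N = -34
Z(l) = 1/141 (Z(l) = 1/(-34 + 175) = 1/141)
-29948/Z(211) + 17075/(-14141) = -29948/1/141 + 17075/(-14141) = -29948*141 + 17075*(-1/14141) = -4222668 - 17075/14141 = -59712765263/14141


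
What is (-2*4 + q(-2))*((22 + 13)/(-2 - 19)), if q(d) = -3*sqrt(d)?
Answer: 40/3 + 5*I*sqrt(2) ≈ 13.333 + 7.0711*I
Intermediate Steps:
(-2*4 + q(-2))*((22 + 13)/(-2 - 19)) = (-2*4 - 3*I*sqrt(2))*((22 + 13)/(-2 - 19)) = (-8 - 3*I*sqrt(2))*(35/(-21)) = (-8 - 3*I*sqrt(2))*(35*(-1/21)) = (-8 - 3*I*sqrt(2))*(-5/3) = 40/3 + 5*I*sqrt(2)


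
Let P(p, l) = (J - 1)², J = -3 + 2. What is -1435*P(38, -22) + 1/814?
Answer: -4672359/814 ≈ -5740.0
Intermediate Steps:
J = -1
P(p, l) = 4 (P(p, l) = (-1 - 1)² = (-2)² = 4)
-1435*P(38, -22) + 1/814 = -1435*4 + 1/814 = -5740 + 1/814 = -4672359/814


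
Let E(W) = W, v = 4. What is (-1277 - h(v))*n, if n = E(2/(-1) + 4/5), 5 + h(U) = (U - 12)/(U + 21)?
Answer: 190752/125 ≈ 1526.0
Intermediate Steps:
h(U) = -5 + (-12 + U)/(21 + U) (h(U) = -5 + (U - 12)/(U + 21) = -5 + (-12 + U)/(21 + U))
n = -6/5 (n = 2/(-1) + 4/5 = 2*(-1) + 4*(⅕) = -2 + ⅘ = -6/5 ≈ -1.2000)
(-1277 - h(v))*n = (-1277 - (-117 - 4*4)/(21 + 4))*(-6/5) = (-1277 - (-117 - 16)/25)*(-6/5) = (-1277 - (-133)/25)*(-6/5) = (-1277 - 1*(-133/25))*(-6/5) = (-1277 + 133/25)*(-6/5) = -31792/25*(-6/5) = 190752/125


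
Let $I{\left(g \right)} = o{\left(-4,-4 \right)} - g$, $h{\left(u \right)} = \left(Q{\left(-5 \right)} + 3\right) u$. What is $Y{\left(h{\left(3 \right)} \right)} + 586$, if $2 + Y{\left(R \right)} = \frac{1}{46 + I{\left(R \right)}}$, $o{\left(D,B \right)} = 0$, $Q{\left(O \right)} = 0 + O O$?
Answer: $\frac{22191}{38} \approx 583.97$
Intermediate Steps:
$Q{\left(O \right)} = O^{2}$ ($Q{\left(O \right)} = 0 + O^{2} = O^{2}$)
$h{\left(u \right)} = 28 u$ ($h{\left(u \right)} = \left(\left(-5\right)^{2} + 3\right) u = \left(25 + 3\right) u = 28 u$)
$I{\left(g \right)} = - g$ ($I{\left(g \right)} = 0 - g = - g$)
$Y{\left(R \right)} = -2 + \frac{1}{46 - R}$
$Y{\left(h{\left(3 \right)} \right)} + 586 = \frac{-91 + 2 \cdot 28 \cdot 3}{46 - 28 \cdot 3} + 586 = \frac{-91 + 2 \cdot 84}{46 - 84} + 586 = \frac{-91 + 168}{46 - 84} + 586 = \frac{1}{-38} \cdot 77 + 586 = \left(- \frac{1}{38}\right) 77 + 586 = - \frac{77}{38} + 586 = \frac{22191}{38}$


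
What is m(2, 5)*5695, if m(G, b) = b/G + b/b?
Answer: 39865/2 ≈ 19933.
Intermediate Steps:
m(G, b) = 1 + b/G (m(G, b) = b/G + 1 = 1 + b/G)
m(2, 5)*5695 = ((2 + 5)/2)*5695 = ((1/2)*7)*5695 = (7/2)*5695 = 39865/2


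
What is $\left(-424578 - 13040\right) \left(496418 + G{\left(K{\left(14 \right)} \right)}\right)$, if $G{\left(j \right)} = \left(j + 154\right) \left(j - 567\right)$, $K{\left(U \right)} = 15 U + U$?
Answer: $-160502528152$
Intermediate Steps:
$K{\left(U \right)} = 16 U$
$G{\left(j \right)} = \left(-567 + j\right) \left(154 + j\right)$ ($G{\left(j \right)} = \left(154 + j\right) \left(-567 + j\right) = \left(-567 + j\right) \left(154 + j\right)$)
$\left(-424578 - 13040\right) \left(496418 + G{\left(K{\left(14 \right)} \right)}\right) = \left(-424578 - 13040\right) \left(496418 - \left(87318 - 50176 + 413 \cdot 16 \cdot 14\right)\right) = - 437618 \left(496418 - \left(179830 - 50176\right)\right) = - 437618 \left(496418 - 129654\right) = \left(-437618\right) 366764 = -160502528152$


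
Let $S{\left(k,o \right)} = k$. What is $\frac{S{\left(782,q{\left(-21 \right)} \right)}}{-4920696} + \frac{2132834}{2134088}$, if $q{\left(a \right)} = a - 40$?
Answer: $\frac{14905339312}{14916474837} \approx 0.99925$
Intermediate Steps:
$q{\left(a \right)} = -40 + a$
$\frac{S{\left(782,q{\left(-21 \right)} \right)}}{-4920696} + \frac{2132834}{2134088} = \frac{782}{-4920696} + \frac{2132834}{2134088} = 782 \left(- \frac{1}{4920696}\right) + 2132834 \cdot \frac{1}{2134088} = - \frac{391}{2460348} + \frac{96947}{97004} = \frac{14905339312}{14916474837}$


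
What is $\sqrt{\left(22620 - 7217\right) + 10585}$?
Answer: $2 \sqrt{6497} \approx 161.21$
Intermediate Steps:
$\sqrt{\left(22620 - 7217\right) + 10585} = \sqrt{15403 + 10585} = \sqrt{25988} = 2 \sqrt{6497}$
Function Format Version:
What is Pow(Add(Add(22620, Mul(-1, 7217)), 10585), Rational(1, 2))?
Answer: Mul(2, Pow(6497, Rational(1, 2))) ≈ 161.21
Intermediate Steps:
Pow(Add(Add(22620, Mul(-1, 7217)), 10585), Rational(1, 2)) = Pow(Add(Add(22620, -7217), 10585), Rational(1, 2)) = Pow(Add(15403, 10585), Rational(1, 2)) = Pow(25988, Rational(1, 2)) = Mul(2, Pow(6497, Rational(1, 2)))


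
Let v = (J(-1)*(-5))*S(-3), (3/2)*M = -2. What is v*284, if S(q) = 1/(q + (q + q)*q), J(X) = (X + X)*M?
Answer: -2272/9 ≈ -252.44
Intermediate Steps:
M = -4/3 (M = (⅔)*(-2) = -4/3 ≈ -1.3333)
J(X) = -8*X/3 (J(X) = (X + X)*(-4/3) = (2*X)*(-4/3) = -8*X/3)
S(q) = 1/(q + 2*q²) (S(q) = 1/(q + (2*q)*q) = 1/(q + 2*q²))
v = -8/9 (v = (-8/3*(-1)*(-5))*(1/((-3)*(1 + 2*(-3)))) = ((8/3)*(-5))*(-1/(3*(1 - 6))) = -(-40)/(9*(-5)) = -(-40)*(-1)/(9*5) = -40/3*1/15 = -8/9 ≈ -0.88889)
v*284 = -8/9*284 = -2272/9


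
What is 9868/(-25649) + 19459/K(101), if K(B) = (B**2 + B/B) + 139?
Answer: 397058903/265236309 ≈ 1.4970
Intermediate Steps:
K(B) = 140 + B**2 (K(B) = (B**2 + 1) + 139 = (1 + B**2) + 139 = 140 + B**2)
9868/(-25649) + 19459/K(101) = 9868/(-25649) + 19459/(140 + 101**2) = 9868*(-1/25649) + 19459/(140 + 10201) = -9868/25649 + 19459/10341 = 397058903/265236309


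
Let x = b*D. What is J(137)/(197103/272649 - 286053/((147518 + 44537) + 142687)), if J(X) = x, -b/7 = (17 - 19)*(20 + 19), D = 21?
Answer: -348822747494676/4004470657 ≈ -87108.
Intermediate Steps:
b = 546 (b = -7*(17 - 19)*(20 + 19) = -(-14)*39 = -7*(-78) = 546)
x = 11466 (x = 546*21 = 11466)
J(X) = 11466
J(137)/(197103/272649 - 286053/((147518 + 44537) + 142687)) = 11466/(197103/272649 - 286053/((147518 + 44537) + 142687)) = 11466/(197103*(1/272649) - 286053/(192055 + 142687)) = 11466/(65701/90883 - 286053/334742) = 11466/(-4004470657/30422357186) = 11466*(-30422357186/4004470657) = -348822747494676/4004470657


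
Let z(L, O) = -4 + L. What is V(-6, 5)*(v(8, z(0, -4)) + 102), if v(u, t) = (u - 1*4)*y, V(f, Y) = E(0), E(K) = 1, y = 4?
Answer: 118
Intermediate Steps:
V(f, Y) = 1
v(u, t) = -16 + 4*u (v(u, t) = (u - 1*4)*4 = (u - 4)*4 = (-4 + u)*4 = -16 + 4*u)
V(-6, 5)*(v(8, z(0, -4)) + 102) = 1*((-16 + 4*8) + 102) = 1*((-16 + 32) + 102) = 1*(16 + 102) = 1*118 = 118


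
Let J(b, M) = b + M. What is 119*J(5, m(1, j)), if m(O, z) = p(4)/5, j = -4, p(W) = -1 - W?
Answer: 476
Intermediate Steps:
m(O, z) = -1 (m(O, z) = (-1 - 1*4)/5 = (-1 - 4)*(1/5) = -5*1/5 = -1)
J(b, M) = M + b
119*J(5, m(1, j)) = 119*(-1 + 5) = 119*4 = 476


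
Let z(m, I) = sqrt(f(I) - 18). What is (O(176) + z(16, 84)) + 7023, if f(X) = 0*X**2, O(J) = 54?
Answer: 7077 + 3*I*sqrt(2) ≈ 7077.0 + 4.2426*I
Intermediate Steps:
f(X) = 0
z(m, I) = 3*I*sqrt(2) (z(m, I) = sqrt(0 - 18) = sqrt(-18) = 3*I*sqrt(2))
(O(176) + z(16, 84)) + 7023 = (54 + 3*I*sqrt(2)) + 7023 = 7077 + 3*I*sqrt(2)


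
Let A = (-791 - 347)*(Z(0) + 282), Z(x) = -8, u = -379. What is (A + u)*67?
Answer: -20916797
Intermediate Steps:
A = -311812 (A = (-791 - 347)*(-8 + 282) = -1138*274 = -311812)
(A + u)*67 = (-311812 - 379)*67 = -312191*67 = -20916797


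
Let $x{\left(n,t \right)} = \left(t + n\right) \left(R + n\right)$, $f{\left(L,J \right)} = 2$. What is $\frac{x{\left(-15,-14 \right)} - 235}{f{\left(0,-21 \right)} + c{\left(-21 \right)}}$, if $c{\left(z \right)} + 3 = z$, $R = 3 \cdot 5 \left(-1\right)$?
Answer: $- \frac{635}{22} \approx -28.864$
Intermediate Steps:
$R = -15$ ($R = 15 \left(-1\right) = -15$)
$x{\left(n,t \right)} = \left(-15 + n\right) \left(n + t\right)$ ($x{\left(n,t \right)} = \left(t + n\right) \left(-15 + n\right) = \left(n + t\right) \left(-15 + n\right) = \left(-15 + n\right) \left(n + t\right)$)
$c{\left(z \right)} = -3 + z$
$\frac{x{\left(-15,-14 \right)} - 235}{f{\left(0,-21 \right)} + c{\left(-21 \right)}} = \frac{\left(\left(-15\right)^{2} - -225 - -210 - -210\right) - 235}{2 - 24} = \frac{\left(225 + 225 + 210 + 210\right) - 235}{2 - 24} = \frac{870 - 235}{-22} = 635 \left(- \frac{1}{22}\right) = - \frac{635}{22}$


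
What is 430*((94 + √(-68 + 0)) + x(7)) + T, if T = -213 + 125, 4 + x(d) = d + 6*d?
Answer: 59682 + 860*I*√17 ≈ 59682.0 + 3545.9*I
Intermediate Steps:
x(d) = -4 + 7*d (x(d) = -4 + (d + 6*d) = -4 + 7*d)
T = -88
430*((94 + √(-68 + 0)) + x(7)) + T = 430*((94 + √(-68 + 0)) + (-4 + 7*7)) - 88 = 430*((94 + √(-68)) + (-4 + 49)) - 88 = 430*((94 + 2*I*√17) + 45) - 88 = 430*(139 + 2*I*√17) - 88 = (59770 + 860*I*√17) - 88 = 59682 + 860*I*√17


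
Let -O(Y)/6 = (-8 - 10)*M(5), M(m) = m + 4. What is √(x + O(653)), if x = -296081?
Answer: I*√295109 ≈ 543.24*I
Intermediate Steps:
M(m) = 4 + m
O(Y) = 972 (O(Y) = -6*(-8 - 10)*(4 + 5) = -(-108)*9 = -6*(-162) = 972)
√(x + O(653)) = √(-296081 + 972) = √(-295109) = I*√295109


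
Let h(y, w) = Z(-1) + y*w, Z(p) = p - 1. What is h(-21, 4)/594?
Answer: -43/297 ≈ -0.14478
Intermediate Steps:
Z(p) = -1 + p
h(y, w) = -2 + w*y (h(y, w) = (-1 - 1) + y*w = -2 + w*y)
h(-21, 4)/594 = (-2 + 4*(-21))/594 = (-2 - 84)*(1/594) = -86*1/594 = -43/297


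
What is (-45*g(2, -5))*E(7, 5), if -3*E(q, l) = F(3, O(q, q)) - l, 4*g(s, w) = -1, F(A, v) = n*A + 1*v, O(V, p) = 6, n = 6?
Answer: -285/4 ≈ -71.250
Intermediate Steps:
F(A, v) = v + 6*A (F(A, v) = 6*A + 1*v = 6*A + v = v + 6*A)
g(s, w) = -¼ (g(s, w) = (¼)*(-1) = -¼)
E(q, l) = -8 + l/3 (E(q, l) = -((6 + 6*3) - l)/3 = -((6 + 18) - l)/3 = -(24 - l)/3 = -8 + l/3)
(-45*g(2, -5))*E(7, 5) = (-45*(-¼))*(-8 + (⅓)*5) = 45*(-8 + 5/3)/4 = (45/4)*(-19/3) = -285/4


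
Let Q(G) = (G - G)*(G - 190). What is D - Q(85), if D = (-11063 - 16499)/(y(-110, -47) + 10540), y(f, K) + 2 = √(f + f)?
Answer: -6601099/2523856 + 13781*I*√55/27762416 ≈ -2.6155 + 0.0036813*I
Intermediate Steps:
y(f, K) = -2 + √2*√f (y(f, K) = -2 + √(f + f) = -2 + √(2*f) = -2 + √2*√f)
D = -27562/(10538 + 2*I*√55) (D = (-11063 - 16499)/((-2 + √2*√(-110)) + 10540) = -27562/((-2 + √2*(I*√110)) + 10540) = -27562/((-2 + 2*I*√55) + 10540) = -27562/(10538 + 2*I*√55) ≈ -2.6155 + 0.0036813*I)
Q(G) = 0 (Q(G) = 0*(-190 + G) = 0)
D - Q(85) = (-6601099/2523856 + 13781*I*√55/27762416) - 1*0 = (-6601099/2523856 + 13781*I*√55/27762416) + 0 = -6601099/2523856 + 13781*I*√55/27762416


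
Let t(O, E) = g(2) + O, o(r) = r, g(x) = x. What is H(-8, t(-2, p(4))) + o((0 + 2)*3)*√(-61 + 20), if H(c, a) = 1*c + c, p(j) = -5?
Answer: -16 + 6*I*√41 ≈ -16.0 + 38.419*I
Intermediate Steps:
t(O, E) = 2 + O
H(c, a) = 2*c (H(c, a) = c + c = 2*c)
H(-8, t(-2, p(4))) + o((0 + 2)*3)*√(-61 + 20) = 2*(-8) + ((0 + 2)*3)*√(-61 + 20) = -16 + (2*3)*√(-41) = -16 + 6*(I*√41) = -16 + 6*I*√41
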